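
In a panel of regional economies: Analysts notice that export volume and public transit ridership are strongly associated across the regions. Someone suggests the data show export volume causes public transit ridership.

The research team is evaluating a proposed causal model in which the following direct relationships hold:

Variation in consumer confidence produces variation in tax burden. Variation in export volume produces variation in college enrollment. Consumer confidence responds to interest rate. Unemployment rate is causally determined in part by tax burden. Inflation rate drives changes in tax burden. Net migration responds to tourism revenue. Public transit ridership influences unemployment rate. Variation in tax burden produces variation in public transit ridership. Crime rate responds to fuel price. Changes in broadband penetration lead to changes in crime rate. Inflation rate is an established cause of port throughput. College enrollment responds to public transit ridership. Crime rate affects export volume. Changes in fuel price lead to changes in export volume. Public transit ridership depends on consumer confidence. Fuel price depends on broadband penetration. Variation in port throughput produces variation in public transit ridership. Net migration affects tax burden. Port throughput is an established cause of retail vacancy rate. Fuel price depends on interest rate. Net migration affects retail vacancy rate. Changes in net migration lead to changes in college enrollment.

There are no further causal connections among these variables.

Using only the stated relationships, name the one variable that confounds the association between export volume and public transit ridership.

interest rate

Interest rate has a causal path to export volume (interest rate → fuel price → export volume) and a separate causal path to public transit ridership (interest rate → consumer confidence → public transit ridership), so it is a common cause of both.
No stated relationship gives export volume a causal route to public transit ridership, so the correlation is explained by the shared upstream cause rather than a direct effect.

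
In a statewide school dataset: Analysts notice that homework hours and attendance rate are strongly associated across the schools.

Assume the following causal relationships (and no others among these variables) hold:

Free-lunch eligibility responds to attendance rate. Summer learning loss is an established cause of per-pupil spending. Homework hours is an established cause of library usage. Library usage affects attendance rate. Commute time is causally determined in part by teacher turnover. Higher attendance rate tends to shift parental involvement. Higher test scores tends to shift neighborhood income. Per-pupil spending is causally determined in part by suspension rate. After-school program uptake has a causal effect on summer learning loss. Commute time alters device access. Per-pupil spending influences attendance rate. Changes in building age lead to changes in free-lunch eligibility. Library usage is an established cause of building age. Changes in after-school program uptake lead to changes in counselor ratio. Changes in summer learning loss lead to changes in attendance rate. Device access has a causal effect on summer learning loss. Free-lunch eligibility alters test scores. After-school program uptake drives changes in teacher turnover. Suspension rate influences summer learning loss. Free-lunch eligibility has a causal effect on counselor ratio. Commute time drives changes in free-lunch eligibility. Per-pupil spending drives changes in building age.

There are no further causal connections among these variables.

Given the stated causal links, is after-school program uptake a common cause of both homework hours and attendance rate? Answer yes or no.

no

After-school program uptake has no stated causal path to homework hours. A confounder must cause both variables, so after-school program uptake does not qualify.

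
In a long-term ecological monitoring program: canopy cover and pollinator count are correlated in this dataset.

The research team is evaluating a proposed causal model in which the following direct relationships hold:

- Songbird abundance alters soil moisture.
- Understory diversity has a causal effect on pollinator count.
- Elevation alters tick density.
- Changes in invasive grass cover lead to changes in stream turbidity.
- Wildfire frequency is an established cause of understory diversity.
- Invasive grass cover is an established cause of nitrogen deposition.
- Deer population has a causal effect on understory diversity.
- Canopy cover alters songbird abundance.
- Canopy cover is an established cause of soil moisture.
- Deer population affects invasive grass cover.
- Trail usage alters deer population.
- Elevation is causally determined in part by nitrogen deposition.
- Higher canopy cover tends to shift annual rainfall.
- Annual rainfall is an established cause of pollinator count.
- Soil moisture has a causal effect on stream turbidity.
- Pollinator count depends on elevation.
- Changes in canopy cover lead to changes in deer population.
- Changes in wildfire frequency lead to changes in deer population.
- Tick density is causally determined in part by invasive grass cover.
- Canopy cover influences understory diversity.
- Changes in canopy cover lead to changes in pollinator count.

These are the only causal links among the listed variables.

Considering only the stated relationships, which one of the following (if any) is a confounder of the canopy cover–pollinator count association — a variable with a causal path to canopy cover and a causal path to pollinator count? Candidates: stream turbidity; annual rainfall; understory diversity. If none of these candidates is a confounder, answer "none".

none

None of the listed candidates has causal paths to both canopy cover and pollinator count in the stated relationships, so none is a common cause.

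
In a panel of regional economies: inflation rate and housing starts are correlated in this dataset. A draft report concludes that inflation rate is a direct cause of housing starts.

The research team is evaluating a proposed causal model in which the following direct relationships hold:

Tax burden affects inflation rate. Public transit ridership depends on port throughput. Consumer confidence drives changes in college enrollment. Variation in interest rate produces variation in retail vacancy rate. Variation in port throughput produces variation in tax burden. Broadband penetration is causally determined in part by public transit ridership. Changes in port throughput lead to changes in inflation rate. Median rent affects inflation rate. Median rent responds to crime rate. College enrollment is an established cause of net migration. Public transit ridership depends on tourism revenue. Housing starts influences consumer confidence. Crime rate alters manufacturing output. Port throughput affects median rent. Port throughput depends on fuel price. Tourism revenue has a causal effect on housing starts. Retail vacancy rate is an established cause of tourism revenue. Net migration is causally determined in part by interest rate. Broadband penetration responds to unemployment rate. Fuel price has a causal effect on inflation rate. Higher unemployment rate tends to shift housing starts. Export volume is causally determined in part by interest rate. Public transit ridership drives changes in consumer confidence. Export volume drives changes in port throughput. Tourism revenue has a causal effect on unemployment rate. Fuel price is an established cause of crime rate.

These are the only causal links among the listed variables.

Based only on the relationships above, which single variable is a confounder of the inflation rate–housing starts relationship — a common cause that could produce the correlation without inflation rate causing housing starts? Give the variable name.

Interest rate has a causal path to inflation rate (interest rate → export volume → port throughput → inflation rate) and a separate causal path to housing starts (interest rate → retail vacancy rate → tourism revenue → housing starts), so it is a common cause of both.
No stated relationship gives inflation rate a causal route to housing starts, so the correlation is explained by the shared upstream cause rather than a direct effect.

interest rate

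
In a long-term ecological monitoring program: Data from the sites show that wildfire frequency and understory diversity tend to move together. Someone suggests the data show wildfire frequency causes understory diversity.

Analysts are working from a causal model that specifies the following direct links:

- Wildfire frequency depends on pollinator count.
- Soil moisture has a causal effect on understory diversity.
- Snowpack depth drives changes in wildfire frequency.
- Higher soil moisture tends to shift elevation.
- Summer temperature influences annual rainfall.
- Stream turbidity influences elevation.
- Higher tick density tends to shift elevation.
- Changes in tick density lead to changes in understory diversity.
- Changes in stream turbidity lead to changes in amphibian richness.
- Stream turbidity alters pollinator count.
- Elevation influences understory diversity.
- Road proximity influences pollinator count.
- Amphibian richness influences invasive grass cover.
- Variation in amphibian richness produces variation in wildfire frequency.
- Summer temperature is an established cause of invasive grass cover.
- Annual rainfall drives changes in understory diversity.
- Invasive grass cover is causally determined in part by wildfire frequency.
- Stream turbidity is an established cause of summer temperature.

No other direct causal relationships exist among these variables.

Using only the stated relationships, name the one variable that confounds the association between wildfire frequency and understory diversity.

Stream turbidity has a causal path to wildfire frequency (stream turbidity → pollinator count → wildfire frequency) and a separate causal path to understory diversity (stream turbidity → elevation → understory diversity), so it is a common cause of both.
No stated relationship gives wildfire frequency a causal route to understory diversity, so the correlation is explained by the shared upstream cause rather than a direct effect.

stream turbidity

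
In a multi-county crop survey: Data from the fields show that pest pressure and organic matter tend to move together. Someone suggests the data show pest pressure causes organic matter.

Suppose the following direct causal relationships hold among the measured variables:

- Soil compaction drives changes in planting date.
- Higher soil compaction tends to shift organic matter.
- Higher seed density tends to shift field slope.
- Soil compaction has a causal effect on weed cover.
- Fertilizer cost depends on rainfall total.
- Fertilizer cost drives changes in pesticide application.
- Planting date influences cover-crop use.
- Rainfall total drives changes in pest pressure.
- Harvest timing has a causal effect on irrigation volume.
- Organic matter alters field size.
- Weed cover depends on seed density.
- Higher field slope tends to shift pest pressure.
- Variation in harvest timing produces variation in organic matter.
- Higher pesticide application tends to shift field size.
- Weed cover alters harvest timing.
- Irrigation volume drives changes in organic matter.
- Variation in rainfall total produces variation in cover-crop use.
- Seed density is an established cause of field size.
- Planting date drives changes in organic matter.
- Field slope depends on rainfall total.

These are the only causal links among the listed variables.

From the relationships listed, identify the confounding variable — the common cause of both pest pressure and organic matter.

seed density

Seed density has a causal path to pest pressure (seed density → field slope → pest pressure) and a separate causal path to organic matter (seed density → weed cover → harvest timing → organic matter), so it is a common cause of both.
No stated relationship gives pest pressure a causal route to organic matter, so the correlation is explained by the shared upstream cause rather than a direct effect.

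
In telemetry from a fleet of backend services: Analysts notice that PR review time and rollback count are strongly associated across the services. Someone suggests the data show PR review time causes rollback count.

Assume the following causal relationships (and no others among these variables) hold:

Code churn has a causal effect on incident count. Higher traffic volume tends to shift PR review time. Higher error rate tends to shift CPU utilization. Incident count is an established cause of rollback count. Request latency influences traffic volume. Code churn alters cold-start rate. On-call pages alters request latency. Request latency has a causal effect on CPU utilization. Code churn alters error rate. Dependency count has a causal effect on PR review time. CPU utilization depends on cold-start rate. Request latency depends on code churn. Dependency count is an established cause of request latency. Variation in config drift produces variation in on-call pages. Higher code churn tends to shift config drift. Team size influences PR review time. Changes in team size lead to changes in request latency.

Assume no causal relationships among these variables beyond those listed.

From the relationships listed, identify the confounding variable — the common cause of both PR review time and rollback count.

code churn

Code churn has a causal path to PR review time (code churn → request latency → traffic volume → PR review time) and a separate causal path to rollback count (code churn → incident count → rollback count), so it is a common cause of both.
No stated relationship gives PR review time a causal route to rollback count, so the correlation is explained by the shared upstream cause rather than a direct effect.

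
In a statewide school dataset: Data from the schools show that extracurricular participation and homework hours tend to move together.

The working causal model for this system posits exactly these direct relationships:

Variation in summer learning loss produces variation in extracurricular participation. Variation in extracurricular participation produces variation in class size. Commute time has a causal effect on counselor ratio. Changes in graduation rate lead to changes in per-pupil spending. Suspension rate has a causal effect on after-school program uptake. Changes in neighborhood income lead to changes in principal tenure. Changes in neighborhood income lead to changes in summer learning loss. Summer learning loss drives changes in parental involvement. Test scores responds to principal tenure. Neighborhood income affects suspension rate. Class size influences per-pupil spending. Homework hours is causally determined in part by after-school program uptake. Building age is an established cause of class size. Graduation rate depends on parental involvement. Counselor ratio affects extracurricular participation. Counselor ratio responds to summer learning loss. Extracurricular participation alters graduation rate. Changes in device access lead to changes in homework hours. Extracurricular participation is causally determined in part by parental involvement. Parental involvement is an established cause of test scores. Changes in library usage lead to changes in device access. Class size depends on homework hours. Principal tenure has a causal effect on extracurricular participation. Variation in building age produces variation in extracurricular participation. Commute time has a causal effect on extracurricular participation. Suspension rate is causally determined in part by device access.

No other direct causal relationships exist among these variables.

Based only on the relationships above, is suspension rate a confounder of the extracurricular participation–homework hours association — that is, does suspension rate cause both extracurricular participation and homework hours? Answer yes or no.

Suspension rate has no stated causal path to extracurricular participation. A confounder must cause both variables, so suspension rate does not qualify.

no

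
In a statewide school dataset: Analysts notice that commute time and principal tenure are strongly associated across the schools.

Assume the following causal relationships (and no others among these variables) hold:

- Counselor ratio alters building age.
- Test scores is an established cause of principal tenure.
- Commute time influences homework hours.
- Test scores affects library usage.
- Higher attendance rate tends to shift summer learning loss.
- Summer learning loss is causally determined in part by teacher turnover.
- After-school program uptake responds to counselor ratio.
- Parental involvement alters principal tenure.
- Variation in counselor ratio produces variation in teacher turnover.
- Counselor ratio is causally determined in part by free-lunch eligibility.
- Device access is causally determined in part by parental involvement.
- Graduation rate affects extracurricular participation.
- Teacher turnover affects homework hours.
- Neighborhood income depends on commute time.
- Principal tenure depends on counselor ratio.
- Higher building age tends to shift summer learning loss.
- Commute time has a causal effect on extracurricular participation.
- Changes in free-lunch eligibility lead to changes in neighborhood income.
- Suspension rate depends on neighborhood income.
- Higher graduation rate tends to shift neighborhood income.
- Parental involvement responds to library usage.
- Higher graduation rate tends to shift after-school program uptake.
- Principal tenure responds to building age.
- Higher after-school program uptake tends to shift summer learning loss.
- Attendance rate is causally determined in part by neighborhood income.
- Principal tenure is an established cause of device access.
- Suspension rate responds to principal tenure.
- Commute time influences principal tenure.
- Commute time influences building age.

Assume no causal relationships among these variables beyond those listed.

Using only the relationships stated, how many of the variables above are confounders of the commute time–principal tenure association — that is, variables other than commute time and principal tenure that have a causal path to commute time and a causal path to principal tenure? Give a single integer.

0

No listed variable has a causal path to both commute time and principal tenure, so there are no common causes.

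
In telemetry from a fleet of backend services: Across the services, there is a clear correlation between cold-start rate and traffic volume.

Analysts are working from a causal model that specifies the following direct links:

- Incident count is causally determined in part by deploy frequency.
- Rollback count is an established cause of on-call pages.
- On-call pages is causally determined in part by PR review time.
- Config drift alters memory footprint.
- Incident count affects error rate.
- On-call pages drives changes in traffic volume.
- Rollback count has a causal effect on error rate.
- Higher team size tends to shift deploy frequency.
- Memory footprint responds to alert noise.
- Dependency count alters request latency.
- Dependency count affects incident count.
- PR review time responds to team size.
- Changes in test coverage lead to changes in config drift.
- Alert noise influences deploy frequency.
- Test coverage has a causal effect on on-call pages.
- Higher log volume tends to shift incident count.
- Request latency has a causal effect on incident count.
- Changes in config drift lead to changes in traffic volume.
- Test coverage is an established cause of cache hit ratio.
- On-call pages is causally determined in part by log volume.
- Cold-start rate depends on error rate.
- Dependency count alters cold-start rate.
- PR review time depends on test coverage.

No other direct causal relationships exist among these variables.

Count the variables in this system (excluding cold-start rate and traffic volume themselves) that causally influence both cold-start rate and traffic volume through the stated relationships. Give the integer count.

The common causes are: log volume (to cold-start rate via log volume → incident count → error rate → cold-start rate; to traffic volume via log volume → on-call pages → traffic volume); rollback count (to cold-start rate via rollback count → error rate → cold-start rate; to traffic volume via rollback count → on-call pages → traffic volume); team size (to cold-start rate via team size → deploy frequency → incident count → error rate → cold-start rate; to traffic volume via team size → PR review time → on-call pages → traffic volume).
Every other variable lacks a causal path to at least one of cold-start rate and traffic volume.

3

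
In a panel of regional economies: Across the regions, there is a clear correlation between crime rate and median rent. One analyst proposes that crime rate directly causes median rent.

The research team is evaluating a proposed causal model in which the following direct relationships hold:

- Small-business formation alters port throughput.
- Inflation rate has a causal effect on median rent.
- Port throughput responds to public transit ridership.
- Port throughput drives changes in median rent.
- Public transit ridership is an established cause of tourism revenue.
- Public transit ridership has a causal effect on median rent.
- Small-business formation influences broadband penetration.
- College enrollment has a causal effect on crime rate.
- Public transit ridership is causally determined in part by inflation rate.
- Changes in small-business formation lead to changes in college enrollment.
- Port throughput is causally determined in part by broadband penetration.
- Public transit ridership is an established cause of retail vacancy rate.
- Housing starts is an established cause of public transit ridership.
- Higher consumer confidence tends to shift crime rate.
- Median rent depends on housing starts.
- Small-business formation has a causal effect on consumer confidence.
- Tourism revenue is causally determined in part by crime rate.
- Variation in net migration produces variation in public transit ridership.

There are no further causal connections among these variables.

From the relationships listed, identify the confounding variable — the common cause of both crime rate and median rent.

Small-business formation has a causal path to crime rate (small-business formation → consumer confidence → crime rate) and a separate causal path to median rent (small-business formation → port throughput → median rent), so it is a common cause of both.
No stated relationship gives crime rate a causal route to median rent, so the correlation is explained by the shared upstream cause rather than a direct effect.

small-business formation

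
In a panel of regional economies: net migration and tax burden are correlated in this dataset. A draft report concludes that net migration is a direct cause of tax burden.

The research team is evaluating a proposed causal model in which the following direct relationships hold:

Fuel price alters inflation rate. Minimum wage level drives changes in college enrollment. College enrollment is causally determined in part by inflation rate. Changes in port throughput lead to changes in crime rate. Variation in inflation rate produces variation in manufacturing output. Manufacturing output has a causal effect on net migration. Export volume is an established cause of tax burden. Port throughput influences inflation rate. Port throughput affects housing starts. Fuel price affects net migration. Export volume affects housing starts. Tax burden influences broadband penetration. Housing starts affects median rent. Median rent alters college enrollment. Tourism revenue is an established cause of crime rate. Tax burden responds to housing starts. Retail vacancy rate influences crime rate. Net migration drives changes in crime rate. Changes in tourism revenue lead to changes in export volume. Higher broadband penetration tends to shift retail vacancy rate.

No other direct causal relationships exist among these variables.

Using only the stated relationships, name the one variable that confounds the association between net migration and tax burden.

port throughput

Port throughput has a causal path to net migration (port throughput → inflation rate → manufacturing output → net migration) and a separate causal path to tax burden (port throughput → housing starts → tax burden), so it is a common cause of both.
No stated relationship gives net migration a causal route to tax burden, so the correlation is explained by the shared upstream cause rather than a direct effect.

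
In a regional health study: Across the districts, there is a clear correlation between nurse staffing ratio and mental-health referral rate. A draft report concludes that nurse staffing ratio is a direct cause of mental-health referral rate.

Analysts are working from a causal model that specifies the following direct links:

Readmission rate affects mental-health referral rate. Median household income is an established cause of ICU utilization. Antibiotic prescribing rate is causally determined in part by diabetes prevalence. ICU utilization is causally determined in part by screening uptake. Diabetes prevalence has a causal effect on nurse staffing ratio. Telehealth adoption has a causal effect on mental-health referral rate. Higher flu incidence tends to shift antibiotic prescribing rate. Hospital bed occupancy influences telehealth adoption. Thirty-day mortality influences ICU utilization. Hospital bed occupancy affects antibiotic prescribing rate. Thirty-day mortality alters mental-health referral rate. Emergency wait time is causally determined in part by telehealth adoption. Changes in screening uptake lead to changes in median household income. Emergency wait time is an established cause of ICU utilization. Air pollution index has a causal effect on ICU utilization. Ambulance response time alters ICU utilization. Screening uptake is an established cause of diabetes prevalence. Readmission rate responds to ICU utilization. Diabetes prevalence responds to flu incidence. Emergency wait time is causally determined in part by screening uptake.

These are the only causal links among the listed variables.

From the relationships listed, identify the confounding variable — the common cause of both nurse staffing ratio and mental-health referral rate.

screening uptake

Screening uptake has a causal path to nurse staffing ratio (screening uptake → diabetes prevalence → nurse staffing ratio) and a separate causal path to mental-health referral rate (screening uptake → ICU utilization → readmission rate → mental-health referral rate), so it is a common cause of both.
No stated relationship gives nurse staffing ratio a causal route to mental-health referral rate, so the correlation is explained by the shared upstream cause rather than a direct effect.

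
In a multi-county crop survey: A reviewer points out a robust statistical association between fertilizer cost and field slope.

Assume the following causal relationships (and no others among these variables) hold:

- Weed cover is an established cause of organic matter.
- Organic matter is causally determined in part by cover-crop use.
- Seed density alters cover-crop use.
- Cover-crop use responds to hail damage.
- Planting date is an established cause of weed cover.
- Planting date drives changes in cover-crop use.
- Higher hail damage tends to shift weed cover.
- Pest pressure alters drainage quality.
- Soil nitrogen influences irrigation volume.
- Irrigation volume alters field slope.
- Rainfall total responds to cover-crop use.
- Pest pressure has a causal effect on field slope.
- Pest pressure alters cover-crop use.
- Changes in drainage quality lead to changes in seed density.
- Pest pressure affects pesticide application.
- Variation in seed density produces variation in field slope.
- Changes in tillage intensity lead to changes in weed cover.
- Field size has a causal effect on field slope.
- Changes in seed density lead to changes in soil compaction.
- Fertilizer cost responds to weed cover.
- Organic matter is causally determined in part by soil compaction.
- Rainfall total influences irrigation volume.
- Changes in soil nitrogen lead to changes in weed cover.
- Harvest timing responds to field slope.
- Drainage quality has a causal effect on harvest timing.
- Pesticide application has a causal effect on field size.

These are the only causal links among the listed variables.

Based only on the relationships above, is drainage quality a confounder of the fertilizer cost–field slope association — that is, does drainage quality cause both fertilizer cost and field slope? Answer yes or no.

no

Drainage quality has no stated causal path to fertilizer cost. A confounder must cause both variables, so drainage quality does not qualify.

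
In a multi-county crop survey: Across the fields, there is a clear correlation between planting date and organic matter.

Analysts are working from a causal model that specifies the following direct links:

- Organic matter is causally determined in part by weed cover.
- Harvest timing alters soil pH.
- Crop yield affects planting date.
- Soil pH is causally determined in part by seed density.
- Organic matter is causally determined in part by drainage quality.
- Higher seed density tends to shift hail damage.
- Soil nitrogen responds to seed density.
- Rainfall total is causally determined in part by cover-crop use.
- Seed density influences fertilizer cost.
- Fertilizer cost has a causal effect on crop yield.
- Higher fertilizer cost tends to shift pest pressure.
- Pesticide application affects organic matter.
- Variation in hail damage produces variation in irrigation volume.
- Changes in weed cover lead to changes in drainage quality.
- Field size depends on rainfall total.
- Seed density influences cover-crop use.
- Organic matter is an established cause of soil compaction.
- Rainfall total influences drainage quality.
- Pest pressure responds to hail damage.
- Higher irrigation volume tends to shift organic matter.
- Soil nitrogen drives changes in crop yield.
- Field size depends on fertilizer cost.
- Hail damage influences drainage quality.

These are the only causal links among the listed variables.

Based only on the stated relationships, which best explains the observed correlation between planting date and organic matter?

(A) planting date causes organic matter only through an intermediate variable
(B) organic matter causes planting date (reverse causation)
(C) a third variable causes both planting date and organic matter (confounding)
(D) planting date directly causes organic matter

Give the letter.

C

Seed density causes planting date (seed density → soil nitrogen → crop yield → planting date) and organic matter (seed density → hail damage → irrigation volume → organic matter) — a common cause creating the correlation.
There is no stated path from planting date to organic matter or from organic matter to planting date, so neither direct nor reverse causation applies.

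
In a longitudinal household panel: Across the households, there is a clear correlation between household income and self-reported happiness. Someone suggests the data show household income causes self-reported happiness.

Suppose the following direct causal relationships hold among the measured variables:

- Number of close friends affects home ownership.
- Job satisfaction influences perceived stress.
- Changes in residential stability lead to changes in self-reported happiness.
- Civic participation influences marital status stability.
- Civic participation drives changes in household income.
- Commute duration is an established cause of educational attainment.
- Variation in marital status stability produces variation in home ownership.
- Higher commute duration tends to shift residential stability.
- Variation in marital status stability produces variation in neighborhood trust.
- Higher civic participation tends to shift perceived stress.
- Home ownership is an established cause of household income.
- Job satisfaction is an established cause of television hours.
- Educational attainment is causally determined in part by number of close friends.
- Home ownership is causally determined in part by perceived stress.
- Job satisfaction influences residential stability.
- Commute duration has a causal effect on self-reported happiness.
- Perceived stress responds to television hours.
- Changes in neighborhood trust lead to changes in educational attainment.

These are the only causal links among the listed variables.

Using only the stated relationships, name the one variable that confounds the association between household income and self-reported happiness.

Job satisfaction has a causal path to household income (job satisfaction → perceived stress → home ownership → household income) and a separate causal path to self-reported happiness (job satisfaction → residential stability → self-reported happiness), so it is a common cause of both.
No stated relationship gives household income a causal route to self-reported happiness, so the correlation is explained by the shared upstream cause rather than a direct effect.

job satisfaction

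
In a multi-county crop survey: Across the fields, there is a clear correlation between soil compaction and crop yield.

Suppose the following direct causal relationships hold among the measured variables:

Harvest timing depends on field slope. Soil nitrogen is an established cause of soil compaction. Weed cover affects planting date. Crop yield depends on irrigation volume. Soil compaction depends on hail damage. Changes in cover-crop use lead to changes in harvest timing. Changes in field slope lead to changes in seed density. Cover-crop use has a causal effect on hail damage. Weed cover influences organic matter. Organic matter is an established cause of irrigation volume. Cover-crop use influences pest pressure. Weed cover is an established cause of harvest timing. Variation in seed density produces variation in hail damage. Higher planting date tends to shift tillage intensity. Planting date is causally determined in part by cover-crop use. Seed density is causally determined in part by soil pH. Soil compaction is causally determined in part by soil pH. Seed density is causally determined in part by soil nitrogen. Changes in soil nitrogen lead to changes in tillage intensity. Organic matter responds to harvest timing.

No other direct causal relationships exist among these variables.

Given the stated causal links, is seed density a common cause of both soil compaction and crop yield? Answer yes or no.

Seed density has no stated causal path to crop yield. A confounder must cause both variables, so seed density does not qualify.

no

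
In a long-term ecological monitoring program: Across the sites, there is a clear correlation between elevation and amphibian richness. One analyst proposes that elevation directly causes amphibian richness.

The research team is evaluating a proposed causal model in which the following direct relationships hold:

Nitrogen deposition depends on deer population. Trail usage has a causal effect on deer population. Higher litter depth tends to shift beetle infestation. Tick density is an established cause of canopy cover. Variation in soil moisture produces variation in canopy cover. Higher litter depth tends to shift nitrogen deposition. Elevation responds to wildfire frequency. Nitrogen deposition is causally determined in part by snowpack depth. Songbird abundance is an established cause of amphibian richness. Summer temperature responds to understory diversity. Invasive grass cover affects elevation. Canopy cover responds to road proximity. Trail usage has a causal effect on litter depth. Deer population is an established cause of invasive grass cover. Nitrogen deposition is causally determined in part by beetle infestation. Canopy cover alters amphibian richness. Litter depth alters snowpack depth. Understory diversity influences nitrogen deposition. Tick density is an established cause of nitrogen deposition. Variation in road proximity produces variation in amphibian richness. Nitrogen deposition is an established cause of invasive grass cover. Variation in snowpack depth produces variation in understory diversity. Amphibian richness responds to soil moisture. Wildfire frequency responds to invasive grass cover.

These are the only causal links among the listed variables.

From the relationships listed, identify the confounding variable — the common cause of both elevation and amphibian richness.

tick density

Tick density has a causal path to elevation (tick density → nitrogen deposition → invasive grass cover → elevation) and a separate causal path to amphibian richness (tick density → canopy cover → amphibian richness), so it is a common cause of both.
No stated relationship gives elevation a causal route to amphibian richness, so the correlation is explained by the shared upstream cause rather than a direct effect.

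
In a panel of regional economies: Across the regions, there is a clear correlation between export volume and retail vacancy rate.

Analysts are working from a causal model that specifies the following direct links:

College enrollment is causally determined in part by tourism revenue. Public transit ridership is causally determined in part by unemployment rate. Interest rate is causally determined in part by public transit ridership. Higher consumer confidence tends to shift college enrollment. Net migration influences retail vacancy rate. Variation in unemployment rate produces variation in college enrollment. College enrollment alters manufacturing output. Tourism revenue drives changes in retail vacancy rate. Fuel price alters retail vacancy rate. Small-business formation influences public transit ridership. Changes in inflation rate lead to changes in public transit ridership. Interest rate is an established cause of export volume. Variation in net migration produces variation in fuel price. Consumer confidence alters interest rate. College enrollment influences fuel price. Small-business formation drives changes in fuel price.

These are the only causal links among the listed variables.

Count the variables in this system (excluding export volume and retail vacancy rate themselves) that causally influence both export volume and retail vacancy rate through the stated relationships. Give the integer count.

The common causes are: consumer confidence (to export volume via consumer confidence → interest rate → export volume; to retail vacancy rate via consumer confidence → college enrollment → fuel price → retail vacancy rate); small-business formation (to export volume via small-business formation → public transit ridership → interest rate → export volume; to retail vacancy rate via small-business formation → fuel price → retail vacancy rate); unemployment rate (to export volume via unemployment rate → public transit ridership → interest rate → export volume; to retail vacancy rate via unemployment rate → college enrollment → fuel price → retail vacancy rate).
Every other variable lacks a causal path to at least one of export volume and retail vacancy rate.

3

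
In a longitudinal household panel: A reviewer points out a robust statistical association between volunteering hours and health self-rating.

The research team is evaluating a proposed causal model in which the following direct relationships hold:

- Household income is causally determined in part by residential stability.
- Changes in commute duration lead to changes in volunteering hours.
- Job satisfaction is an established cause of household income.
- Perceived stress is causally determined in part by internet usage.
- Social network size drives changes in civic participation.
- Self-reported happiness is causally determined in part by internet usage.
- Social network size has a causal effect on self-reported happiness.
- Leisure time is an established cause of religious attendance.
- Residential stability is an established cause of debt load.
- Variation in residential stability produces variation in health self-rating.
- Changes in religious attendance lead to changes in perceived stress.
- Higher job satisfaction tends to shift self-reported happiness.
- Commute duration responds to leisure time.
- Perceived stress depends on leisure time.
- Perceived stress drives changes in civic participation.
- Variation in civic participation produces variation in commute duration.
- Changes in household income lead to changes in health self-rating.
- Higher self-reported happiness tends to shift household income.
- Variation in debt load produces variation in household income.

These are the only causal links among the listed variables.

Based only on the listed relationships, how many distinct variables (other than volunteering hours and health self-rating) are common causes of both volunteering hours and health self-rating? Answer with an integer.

The common causes are: internet usage (to volunteering hours via internet usage → perceived stress → civic participation → commute duration → volunteering hours; to health self-rating via internet usage → self-reported happiness → household income → health self-rating); social network size (to volunteering hours via social network size → civic participation → commute duration → volunteering hours; to health self-rating via social network size → self-reported happiness → household income → health self-rating).
Every other variable lacks a causal path to at least one of volunteering hours and health self-rating.

2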